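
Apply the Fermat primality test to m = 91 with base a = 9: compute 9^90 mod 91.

9^1 ≡ 9 (mod 91)
9^2 ≡ 9^2 = 81 ≡ 81 (mod 91)
9^4 ≡ 81^2 = 6561 ≡ 9 (mod 91)
9^8 ≡ 9^2 = 81 ≡ 81 (mod 91)
9^16 ≡ 81^2 = 6561 ≡ 9 (mod 91)
9^32 ≡ 9^2 = 81 ≡ 81 (mod 91)
9^64 ≡ 81^2 = 6561 ≡ 9 (mod 91)
90 = 64 + 16 + 8 + 2 in binary powers of 2.
So 9^90 ≡ 9 · 9 · 81 · 81 ≡ 1 (mod 91).
Since the result is 1, base 9 gives no evidence that 91 is composite.

1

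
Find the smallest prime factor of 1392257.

1392257 is odd.
Digit sum 29, not divisible by 3.
Ends in 7: not divisible by 5.
7: 1392257 = 7·198893 + 6
11: 1392257 = 11·126568 + 9
13: 1392257 = 13·107096 + 9
17: 1392257 = 17·81897 + 8
19: 1392257 = 19·73276 + 13
23: 1392257 = 23·60532 + 21
29: 1392257 = 29·48008 + 25
31: 1392257 = 31·44911 + 16
37: 1392257 = 37·37628 + 21
41: 1392257 = 41·33957 + 20
43: 1392257 = 43·32378 + 3
47: 1392257 = 47·29622 + 23
53: 1392257 = 53·26269

53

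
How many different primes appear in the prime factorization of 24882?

5

24882 = 2 · 12441
12441 = 3 · 4147
4147 = 11 · 377
377 = 13 · 29
24882 = 2 · 3 · 11 · 13 · 29, which has 5 distinct prime factors.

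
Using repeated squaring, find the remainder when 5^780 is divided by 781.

1

5^1 ≡ 5 (mod 781)
5^2 ≡ 5^2 = 25 ≡ 25 (mod 781)
5^4 ≡ 25^2 = 625 ≡ 625 (mod 781)
5^8 ≡ 625^2 = 390625 ≡ 125 (mod 781)
5^16 ≡ 125^2 = 15625 ≡ 5 (mod 781)
5^32 ≡ 5^2 = 25 ≡ 25 (mod 781)
5^64 ≡ 25^2 = 625 ≡ 625 (mod 781)
5^128 ≡ 625^2 = 390625 ≡ 125 (mod 781)
5^256 ≡ 125^2 = 15625 ≡ 5 (mod 781)
5^512 ≡ 5^2 = 25 ≡ 25 (mod 781)
780 = 512 + 256 + 8 + 4 in binary powers of 2.
So 5^780 ≡ 25 · 5 · 125 · 625 ≡ 1 (mod 781).
Since the result is 1, base 5 gives no evidence that 781 is composite.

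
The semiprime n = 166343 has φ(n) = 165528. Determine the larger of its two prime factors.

φ(n) = (p−1)(q−1) = n − (p+q) + 1, so p + q = 166343 − 165528 + 1 = 816.
p and q are the roots of t² − 816t + 166343 = 0.
Discriminant: 816² − 4·166343 = 665856 − 665372 = 484; √484 = 22.
q = (816 − 22)/2 = 397, p = (816 + 22)/2 = 419.
Check: 397 · 419 = 166343.

419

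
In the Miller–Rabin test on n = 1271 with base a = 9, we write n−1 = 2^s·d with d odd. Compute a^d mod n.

1271 − 1 = 1270 = 2^1 · 635, so d = 635.
9^1 ≡ 9 (mod 1271)
9^2 ≡ 9^2 = 81 ≡ 81 (mod 1271)
9^4 ≡ 81^2 = 6561 ≡ 206 (mod 1271)
9^8 ≡ 206^2 = 42436 ≡ 493 (mod 1271)
9^16 ≡ 493^2 = 243049 ≡ 288 (mod 1271)
9^32 ≡ 288^2 = 82944 ≡ 329 (mod 1271)
9^64 ≡ 329^2 = 108241 ≡ 206 (mod 1271)
9^128 ≡ 206^2 = 42436 ≡ 493 (mod 1271)
9^256 ≡ 493^2 = 243049 ≡ 288 (mod 1271)
9^512 ≡ 288^2 = 82944 ≡ 329 (mod 1271)
635 = 512 + 64 + 32 + 16 + 8 + 2 + 1 in binary powers of 2.
So 9^635 ≡ 329 · 206 · 329 · 288 · 493 · 81 · 9 ≡ 893 (mod 1271).
Squaring chain: 893; never reaches −1, so base 9 is a Miller–Rabin witness that 1271 is composite.

893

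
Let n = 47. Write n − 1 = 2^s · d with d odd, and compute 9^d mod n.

47 − 1 = 46 = 2^1 · 23, so d = 23.
9^1 ≡ 9 (mod 47)
9^2 ≡ 9^2 = 81 ≡ 34 (mod 47)
9^4 ≡ 34^2 = 1156 ≡ 28 (mod 47)
9^8 ≡ 28^2 = 784 ≡ 32 (mod 47)
9^16 ≡ 32^2 = 1024 ≡ 37 (mod 47)
23 = 16 + 4 + 2 + 1 in binary powers of 2.
So 9^23 ≡ 37 · 28 · 34 · 9 ≡ 1 (mod 47).
Since 9^d ≡ 1 (mod 47), base 9 does not prove 47 composite.

1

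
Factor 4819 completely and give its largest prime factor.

4819 = 61 · 79
79 is prime.
So 4819 = 61 · 79; the largest prime factor is 79.

79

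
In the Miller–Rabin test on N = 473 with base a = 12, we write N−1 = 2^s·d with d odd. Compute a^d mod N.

331

473 − 1 = 472 = 2^3 · 59, so d = 59.
12^1 ≡ 12 (mod 473)
12^2 ≡ 12^2 = 144 ≡ 144 (mod 473)
12^4 ≡ 144^2 = 20736 ≡ 397 (mod 473)
12^8 ≡ 397^2 = 157609 ≡ 100 (mod 473)
12^16 ≡ 100^2 = 10000 ≡ 67 (mod 473)
12^32 ≡ 67^2 = 4489 ≡ 232 (mod 473)
59 = 32 + 16 + 8 + 2 + 1 in binary powers of 2.
So 12^59 ≡ 232 · 67 · 100 · 144 · 12 ≡ 331 (mod 473).
Squaring chain: 331 → 298 → 353; never reaches −1, so base 12 is a Miller–Rabin witness that 473 is composite.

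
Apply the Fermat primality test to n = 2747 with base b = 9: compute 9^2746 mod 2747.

40

9^1 ≡ 9 (mod 2747)
9^2 ≡ 9^2 = 81 ≡ 81 (mod 2747)
9^4 ≡ 81^2 = 6561 ≡ 1067 (mod 2747)
9^8 ≡ 1067^2 = 1138489 ≡ 1231 (mod 2747)
9^16 ≡ 1231^2 = 1515361 ≡ 1764 (mod 2747)
9^32 ≡ 1764^2 = 3111696 ≡ 2092 (mod 2747)
9^64 ≡ 2092^2 = 4376464 ≡ 493 (mod 2747)
9^128 ≡ 493^2 = 243049 ≡ 1313 (mod 2747)
9^256 ≡ 1313^2 = 1723969 ≡ 1600 (mod 2747)
9^512 ≡ 1600^2 = 2560000 ≡ 2543 (mod 2747)
9^1024 ≡ 2543^2 = 6466849 ≡ 411 (mod 2747)
9^2048 ≡ 411^2 = 168921 ≡ 1354 (mod 2747)
2746 = 2048 + 512 + 128 + 32 + 16 + 8 + 2 in binary powers of 2.
So 9^2746 ≡ 1354 · 2543 · 1313 · 2092 · 1764 · 1231 · 81 ≡ 40 (mod 2747).
Since 40 ≠ 1, base 9 is a Fermat witness: 2747 is composite.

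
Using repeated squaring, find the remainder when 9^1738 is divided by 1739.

9^1 ≡ 9 (mod 1739)
9^2 ≡ 9^2 = 81 ≡ 81 (mod 1739)
9^4 ≡ 81^2 = 6561 ≡ 1344 (mod 1739)
9^8 ≡ 1344^2 = 1806336 ≡ 1254 (mod 1739)
9^16 ≡ 1254^2 = 1572516 ≡ 460 (mod 1739)
9^32 ≡ 460^2 = 211600 ≡ 1181 (mod 1739)
9^64 ≡ 1181^2 = 1394761 ≡ 83 (mod 1739)
9^128 ≡ 83^2 = 6889 ≡ 1672 (mod 1739)
9^256 ≡ 1672^2 = 2795584 ≡ 1011 (mod 1739)
9^512 ≡ 1011^2 = 1022121 ≡ 1328 (mod 1739)
9^1024 ≡ 1328^2 = 1763584 ≡ 238 (mod 1739)
1738 = 1024 + 512 + 128 + 64 + 8 + 2 in binary powers of 2.
So 9^1738 ≡ 238 · 1328 · 1672 · 83 · 1254 · 81 ≡ 638 (mod 1739).
Since 638 ≠ 1, base 9 is a Fermat witness: 1739 is composite.

638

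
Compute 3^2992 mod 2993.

1395

3^1 ≡ 3 (mod 2993)
3^2 ≡ 3^2 = 9 ≡ 9 (mod 2993)
3^4 ≡ 9^2 = 81 ≡ 81 (mod 2993)
3^8 ≡ 81^2 = 6561 ≡ 575 (mod 2993)
3^16 ≡ 575^2 = 330625 ≡ 1395 (mod 2993)
3^32 ≡ 1395^2 = 1946025 ≡ 575 (mod 2993)
3^64 ≡ 575^2 = 330625 ≡ 1395 (mod 2993)
3^128 ≡ 1395^2 = 1946025 ≡ 575 (mod 2993)
3^256 ≡ 575^2 = 330625 ≡ 1395 (mod 2993)
3^512 ≡ 1395^2 = 1946025 ≡ 575 (mod 2993)
3^1024 ≡ 575^2 = 330625 ≡ 1395 (mod 2993)
3^2048 ≡ 1395^2 = 1946025 ≡ 575 (mod 2993)
2992 = 2048 + 512 + 256 + 128 + 32 + 16 in binary powers of 2.
So 3^2992 ≡ 575 · 575 · 1395 · 575 · 575 · 1395 ≡ 1395 (mod 2993).
Since 1395 ≠ 1, base 3 is a Fermat witness: 2993 is composite.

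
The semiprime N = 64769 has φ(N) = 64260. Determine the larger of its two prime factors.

φ(n) = (p−1)(q−1) = n − (p+q) + 1, so p + q = 64769 − 64260 + 1 = 510.
p and q are the roots of t² − 510t + 64769 = 0.
Discriminant: 510² − 4·64769 = 260100 − 259076 = 1024; √1024 = 32.
q = (510 − 32)/2 = 239, p = (510 + 32)/2 = 271.
Check: 239 · 271 = 64769.

271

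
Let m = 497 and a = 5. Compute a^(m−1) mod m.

5^1 ≡ 5 (mod 497)
5^2 ≡ 5^2 = 25 ≡ 25 (mod 497)
5^4 ≡ 25^2 = 625 ≡ 128 (mod 497)
5^8 ≡ 128^2 = 16384 ≡ 480 (mod 497)
5^16 ≡ 480^2 = 230400 ≡ 289 (mod 497)
5^32 ≡ 289^2 = 83521 ≡ 25 (mod 497)
5^64 ≡ 25^2 = 625 ≡ 128 (mod 497)
5^128 ≡ 128^2 = 16384 ≡ 480 (mod 497)
5^256 ≡ 480^2 = 230400 ≡ 289 (mod 497)
496 = 256 + 128 + 64 + 32 + 16 in binary powers of 2.
So 5^496 ≡ 289 · 480 · 128 · 25 · 289 ≡ 289 (mod 497).
Since 289 ≠ 1, base 5 is a Fermat witness: 497 is composite.

289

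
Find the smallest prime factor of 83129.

83129 is odd.
Digit sum 23, not divisible by 3.
Ends in 9: not divisible by 5.
7: 83129 = 7·11875 + 4
11: 83129 = 11·7557 + 2
13: 83129 = 13·6394 + 7
17: 83129 = 17·4889 + 16
19: 83129 = 19·4375 + 4
23: 83129 = 23·3614 + 7
29: 83129 = 29·2866 + 15
31: 83129 = 31·2681 + 18
37: 83129 = 37·2246 + 27
41: 83129 = 41·2027 + 22
43: 83129 = 43·1933 + 10
47: 83129 = 47·1768 + 33
53: 83129 = 53·1568 + 25
59: 83129 = 59·1408 + 57
61: 83129 = 61·1362 + 47
67: 83129 = 67·1240 + 49
71: 83129 = 71·1170 + 59
73: 83129 = 73·1138 + 55
79: 83129 = 79·1052 + 21
83: 83129 = 83·1001 + 46
89: 83129 = 89·934 + 3
97: 83129 = 97·857

97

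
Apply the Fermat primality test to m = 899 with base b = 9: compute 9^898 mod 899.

9^1 ≡ 9 (mod 899)
9^2 ≡ 9^2 = 81 ≡ 81 (mod 899)
9^4 ≡ 81^2 = 6561 ≡ 268 (mod 899)
9^8 ≡ 268^2 = 71824 ≡ 803 (mod 899)
9^16 ≡ 803^2 = 644809 ≡ 226 (mod 899)
9^32 ≡ 226^2 = 51076 ≡ 732 (mod 899)
9^64 ≡ 732^2 = 535824 ≡ 20 (mod 899)
9^128 ≡ 20^2 = 400 ≡ 400 (mod 899)
9^256 ≡ 400^2 = 160000 ≡ 877 (mod 899)
9^512 ≡ 877^2 = 769129 ≡ 484 (mod 899)
898 = 512 + 256 + 128 + 2 in binary powers of 2.
So 9^898 ≡ 484 · 877 · 400 · 81 ≡ 545 (mod 899).
Since 545 ≠ 1, base 9 is a Fermat witness: 899 is composite.

545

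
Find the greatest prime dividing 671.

671 = 11 · 61
61 is prime.
So 671 = 11 · 61; the largest prime factor is 61.

61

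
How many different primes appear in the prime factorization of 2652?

2652 = 2^2 · 663
663 = 3 · 221
221 = 13 · 17
2652 = 2^2 · 3 · 13 · 17, which has 4 distinct prime factors.

4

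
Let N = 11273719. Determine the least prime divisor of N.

11273719 is odd.
Digit sum 31, not divisible by 3.
Ends in 9: not divisible by 5.
7: 11273719 = 7·1610531 + 2
11: 11273719 = 11·1024883 + 6
13: 11273719 = 13·867209 + 2
17: 11273719 = 17·663159 + 16
19: 11273719 = 19·593353 + 12
23: 11273719 = 23·490161 + 16
29: 11273719 = 29·388748 + 27
31: 11273719 = 31·363668 + 11
37: 11273719 = 37·304695 + 4
41: 11273719 = 41·274968 + 31
43: 11273719 = 43·262179 + 22
47: 11273719 = 47·239866 + 17
53: 11273719 = 53·212711 + 36
59: 11273719 = 59·191079 + 58
61: 11273719 = 61·184815 + 4
67: 11273719 = 67·168264 + 31
71: 11273719 = 71·158784 + 55
73: 11273719 = 73·154434 + 37
79: 11273719 = 79·142705 + 24
83: 11273719 = 83·135827 + 78
89: 11273719 = 89·126671

89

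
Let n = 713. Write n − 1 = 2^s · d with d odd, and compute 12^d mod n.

633

713 − 1 = 712 = 2^3 · 89, so d = 89.
12^1 ≡ 12 (mod 713)
12^2 ≡ 12^2 = 144 ≡ 144 (mod 713)
12^4 ≡ 144^2 = 20736 ≡ 59 (mod 713)
12^8 ≡ 59^2 = 3481 ≡ 629 (mod 713)
12^16 ≡ 629^2 = 395641 ≡ 639 (mod 713)
12^32 ≡ 639^2 = 408321 ≡ 485 (mod 713)
12^64 ≡ 485^2 = 235225 ≡ 648 (mod 713)
89 = 64 + 16 + 8 + 1 in binary powers of 2.
So 12^89 ≡ 648 · 639 · 629 · 12 ≡ 633 (mod 713).
Squaring chain: 633 → 696 → 289; never reaches −1, so base 12 is a Miller–Rabin witness that 713 is composite.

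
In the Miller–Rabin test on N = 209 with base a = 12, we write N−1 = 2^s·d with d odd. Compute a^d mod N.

12

209 − 1 = 208 = 2^4 · 13, so d = 13.
12^1 ≡ 12 (mod 209)
12^2 ≡ 12^2 = 144 ≡ 144 (mod 209)
12^4 ≡ 144^2 = 20736 ≡ 45 (mod 209)
12^8 ≡ 45^2 = 2025 ≡ 144 (mod 209)
13 = 8 + 4 + 1 in binary powers of 2.
So 12^13 ≡ 144 · 45 · 12 ≡ 12 (mod 209).
Squaring chain: 12 → 144 → 45 → 144; never reaches −1, so base 12 is a Miller–Rabin witness that 209 is composite.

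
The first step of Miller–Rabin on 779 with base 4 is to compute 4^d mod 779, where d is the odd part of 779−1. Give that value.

605

779 − 1 = 778 = 2^1 · 389, so d = 389.
4^1 ≡ 4 (mod 779)
4^2 ≡ 4^2 = 16 ≡ 16 (mod 779)
4^4 ≡ 16^2 = 256 ≡ 256 (mod 779)
4^8 ≡ 256^2 = 65536 ≡ 100 (mod 779)
4^16 ≡ 100^2 = 10000 ≡ 652 (mod 779)
4^32 ≡ 652^2 = 425104 ≡ 549 (mod 779)
4^64 ≡ 549^2 = 301401 ≡ 707 (mod 779)
4^128 ≡ 707^2 = 499849 ≡ 510 (mod 779)
4^256 ≡ 510^2 = 260100 ≡ 693 (mod 779)
389 = 256 + 128 + 4 + 1 in binary powers of 2.
So 4^389 ≡ 693 · 510 · 256 · 4 ≡ 605 (mod 779).
Squaring chain: 605; never reaches −1, so base 4 is a Miller–Rabin witness that 779 is composite.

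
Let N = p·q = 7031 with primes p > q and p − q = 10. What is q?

Since p = q + 10, we have 7031 = q(q + 10), so q² + 10q − 7031 = 0.
Discriminant: 10² + 4·7031 = 100 + 28124 = 28224; √28224 = 168.
q = (−10 + 168)/2 = 79, and p = q + 10 = 89.
Check: 79 · 89 = 7031.

79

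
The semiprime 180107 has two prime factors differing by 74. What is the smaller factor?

389

Since p = q + 74, we have 180107 = q(q + 74), so q² + 74q − 180107 = 0.
Discriminant: 74² + 4·180107 = 5476 + 720428 = 725904; √725904 = 852.
q = (−74 + 852)/2 = 389, and p = q + 74 = 463.
Check: 389 · 463 = 180107.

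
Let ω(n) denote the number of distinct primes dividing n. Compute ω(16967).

2

16967 = 19^2 · 47
16967 = 19^2 · 47, which has 2 distinct prime factors.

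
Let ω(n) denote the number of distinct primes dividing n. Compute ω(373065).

6

373065 = 3 · 124355
124355 = 5 · 24871
24871 = 7 · 3553
3553 = 11 · 323
323 = 17 · 19
373065 = 3 · 5 · 7 · 11 · 17 · 19, which has 6 distinct prime factors.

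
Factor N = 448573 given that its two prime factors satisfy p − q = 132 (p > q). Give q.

607

Since p = q + 132, we have 448573 = q(q + 132), so q² + 132q − 448573 = 0.
Discriminant: 132² + 4·448573 = 17424 + 1794292 = 1811716; √1811716 = 1346.
q = (−132 + 1346)/2 = 607, and p = q + 132 = 739.
Check: 607 · 739 = 448573.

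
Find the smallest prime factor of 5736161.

71

5736161 is odd.
Digit sum 29, not divisible by 3.
Ends in 1: not divisible by 5.
7: 5736161 = 7·819451 + 4
11: 5736161 = 11·521469 + 2
13: 5736161 = 13·441243 + 2
17: 5736161 = 17·337421 + 4
19: 5736161 = 19·301903 + 4
23: 5736161 = 23·249398 + 7
29: 5736161 = 29·197798 + 19
31: 5736161 = 31·185037 + 14
37: 5736161 = 37·155031 + 14
41: 5736161 = 41·139906 + 15
43: 5736161 = 43·133399 + 4
47: 5736161 = 47·122045 + 46
53: 5736161 = 53·108229 + 24
59: 5736161 = 59·97223 + 4
61: 5736161 = 61·94035 + 26
67: 5736161 = 67·85614 + 23
71: 5736161 = 71·80791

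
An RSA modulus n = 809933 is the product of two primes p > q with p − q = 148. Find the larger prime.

Since p = q + 148, we have 809933 = q(q + 148), so q² + 148q − 809933 = 0.
Discriminant: 148² + 4·809933 = 21904 + 3239732 = 3261636; √3261636 = 1806.
q = (−148 + 1806)/2 = 829, and p = q + 148 = 977.
Check: 829 · 977 = 809933.

977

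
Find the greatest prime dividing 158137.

41

158137 = 7 · 22591
22591 = 19 · 1189
1189 = 29 · 41
41 is prime.
So 158137 = 7 · 19 · 29 · 41; the largest prime factor is 41.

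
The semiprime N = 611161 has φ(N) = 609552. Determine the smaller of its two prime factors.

613

φ(n) = (p−1)(q−1) = n − (p+q) + 1, so p + q = 611161 − 609552 + 1 = 1610.
p and q are the roots of t² − 1610t + 611161 = 0.
Discriminant: 1610² − 4·611161 = 2592100 − 2444644 = 147456; √147456 = 384.
q = (1610 − 384)/2 = 613, p = (1610 + 384)/2 = 997.
Check: 613 · 997 = 611161.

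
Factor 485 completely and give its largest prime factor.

97

485 = 5 · 97
97 is prime.
So 485 = 5 · 97; the largest prime factor is 97.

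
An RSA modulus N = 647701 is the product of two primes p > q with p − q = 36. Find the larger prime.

823

Since p = q + 36, we have 647701 = q(q + 36), so q² + 36q − 647701 = 0.
Discriminant: 36² + 4·647701 = 1296 + 2590804 = 2592100; √2592100 = 1610.
q = (−36 + 1610)/2 = 787, and p = q + 36 = 823.
Check: 787 · 823 = 647701.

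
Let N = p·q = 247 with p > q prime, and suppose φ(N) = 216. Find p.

φ(n) = (p−1)(q−1) = n − (p+q) + 1, so p + q = 247 − 216 + 1 = 32.
p and q are the roots of t² − 32t + 247 = 0.
Discriminant: 32² − 4·247 = 1024 − 988 = 36; √36 = 6.
q = (32 − 6)/2 = 13, p = (32 + 6)/2 = 19.
Check: 13 · 19 = 247.

19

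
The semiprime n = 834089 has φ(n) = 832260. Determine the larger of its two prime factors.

971

φ(n) = (p−1)(q−1) = n − (p+q) + 1, so p + q = 834089 − 832260 + 1 = 1830.
p and q are the roots of t² − 1830t + 834089 = 0.
Discriminant: 1830² − 4·834089 = 3348900 − 3336356 = 12544; √12544 = 112.
q = (1830 − 112)/2 = 859, p = (1830 + 112)/2 = 971.
Check: 859 · 971 = 834089.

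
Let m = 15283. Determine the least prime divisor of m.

17

15283 is odd.
Digit sum 19, not divisible by 3.
Ends in 3: not divisible by 5.
7: 15283 = 7·2183 + 2
11: 15283 = 11·1389 + 4
13: 15283 = 13·1175 + 8
17: 15283 = 17·899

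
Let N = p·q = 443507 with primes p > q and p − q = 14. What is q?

Since p = q + 14, we have 443507 = q(q + 14), so q² + 14q − 443507 = 0.
Discriminant: 14² + 4·443507 = 196 + 1774028 = 1774224; √1774224 = 1332.
q = (−14 + 1332)/2 = 659, and p = q + 14 = 673.
Check: 659 · 673 = 443507.

659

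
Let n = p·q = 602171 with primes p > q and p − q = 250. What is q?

661

Since p = q + 250, we have 602171 = q(q + 250), so q² + 250q − 602171 = 0.
Discriminant: 250² + 4·602171 = 62500 + 2408684 = 2471184; √2471184 = 1572.
q = (−250 + 1572)/2 = 661, and p = q + 250 = 911.
Check: 661 · 911 = 602171.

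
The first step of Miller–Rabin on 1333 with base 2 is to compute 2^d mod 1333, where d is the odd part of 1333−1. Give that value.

70

1333 − 1 = 1332 = 2^2 · 333, so d = 333.
2^1 ≡ 2 (mod 1333)
2^2 ≡ 2^2 = 4 ≡ 4 (mod 1333)
2^4 ≡ 4^2 = 16 ≡ 16 (mod 1333)
2^8 ≡ 16^2 = 256 ≡ 256 (mod 1333)
2^16 ≡ 256^2 = 65536 ≡ 219 (mod 1333)
2^32 ≡ 219^2 = 47961 ≡ 1306 (mod 1333)
2^64 ≡ 1306^2 = 1705636 ≡ 729 (mod 1333)
2^128 ≡ 729^2 = 531441 ≡ 907 (mod 1333)
2^256 ≡ 907^2 = 822649 ≡ 188 (mod 1333)
333 = 256 + 64 + 8 + 4 + 1 in binary powers of 2.
So 2^333 ≡ 188 · 729 · 256 · 16 · 2 ≡ 70 (mod 1333).
Squaring chain: 70 → 901; never reaches −1, so base 2 is a Miller–Rabin witness that 1333 is composite.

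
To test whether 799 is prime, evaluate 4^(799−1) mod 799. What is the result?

747

4^1 ≡ 4 (mod 799)
4^2 ≡ 4^2 = 16 ≡ 16 (mod 799)
4^4 ≡ 16^2 = 256 ≡ 256 (mod 799)
4^8 ≡ 256^2 = 65536 ≡ 18 (mod 799)
4^16 ≡ 18^2 = 324 ≡ 324 (mod 799)
4^32 ≡ 324^2 = 104976 ≡ 307 (mod 799)
4^64 ≡ 307^2 = 94249 ≡ 766 (mod 799)
4^128 ≡ 766^2 = 586756 ≡ 290 (mod 799)
4^256 ≡ 290^2 = 84100 ≡ 205 (mod 799)
4^512 ≡ 205^2 = 42025 ≡ 477 (mod 799)
798 = 512 + 256 + 16 + 8 + 4 + 2 in binary powers of 2.
So 4^798 ≡ 477 · 205 · 324 · 18 · 256 · 16 ≡ 747 (mod 799).
Since 747 ≠ 1, base 4 is a Fermat witness: 799 is composite.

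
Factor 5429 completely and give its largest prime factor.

89

5429 = 61 · 89
89 is prime.
So 5429 = 61 · 89; the largest prime factor is 89.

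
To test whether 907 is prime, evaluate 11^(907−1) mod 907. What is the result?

1

11^1 ≡ 11 (mod 907)
11^2 ≡ 11^2 = 121 ≡ 121 (mod 907)
11^4 ≡ 121^2 = 14641 ≡ 129 (mod 907)
11^8 ≡ 129^2 = 16641 ≡ 315 (mod 907)
11^16 ≡ 315^2 = 99225 ≡ 362 (mod 907)
11^32 ≡ 362^2 = 131044 ≡ 436 (mod 907)
11^64 ≡ 436^2 = 190096 ≡ 533 (mod 907)
11^128 ≡ 533^2 = 284089 ≡ 198 (mod 907)
11^256 ≡ 198^2 = 39204 ≡ 203 (mod 907)
11^512 ≡ 203^2 = 41209 ≡ 394 (mod 907)
906 = 512 + 256 + 128 + 8 + 2 in binary powers of 2.
So 11^906 ≡ 394 · 203 · 198 · 315 · 121 ≡ 1 (mod 907).
Since the result is 1, base 11 gives no evidence that 907 is composite.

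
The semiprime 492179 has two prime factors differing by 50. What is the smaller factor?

677

Since p = q + 50, we have 492179 = q(q + 50), so q² + 50q − 492179 = 0.
Discriminant: 50² + 4·492179 = 2500 + 1968716 = 1971216; √1971216 = 1404.
q = (−50 + 1404)/2 = 677, and p = q + 50 = 727.
Check: 677 · 727 = 492179.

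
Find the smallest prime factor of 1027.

13

1027 is odd.
Digit sum 10, not divisible by 3.
Ends in 7: not divisible by 5.
7: 1027 = 7·146 + 5
11: 1027 = 11·93 + 4
13: 1027 = 13·79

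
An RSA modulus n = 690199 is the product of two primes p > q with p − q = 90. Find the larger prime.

877

Since p = q + 90, we have 690199 = q(q + 90), so q² + 90q − 690199 = 0.
Discriminant: 90² + 4·690199 = 8100 + 2760796 = 2768896; √2768896 = 1664.
q = (−90 + 1664)/2 = 787, and p = q + 90 = 877.
Check: 787 · 877 = 690199.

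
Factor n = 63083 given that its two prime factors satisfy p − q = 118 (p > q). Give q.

Since p = q + 118, we have 63083 = q(q + 118), so q² + 118q − 63083 = 0.
Discriminant: 118² + 4·63083 = 13924 + 252332 = 266256; √266256 = 516.
q = (−118 + 516)/2 = 199, and p = q + 118 = 317.
Check: 199 · 317 = 63083.

199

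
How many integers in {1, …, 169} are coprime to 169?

Factor: 169 = 13^2.
φ(169) = 13^1·(13−1) = 156.

156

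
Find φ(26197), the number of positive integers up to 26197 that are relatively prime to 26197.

Factor: 26197 = 17 · 23 · 67.
φ(26197) = (17−1) · (23−1) · (67−1) = 16 · 22 · 66 = 23232.

23232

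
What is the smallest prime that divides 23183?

23183 is odd.
Digit sum 17, not divisible by 3.
Ends in 3: not divisible by 5.
7: 23183 = 7·3311 + 6
11: 23183 = 11·2107 + 6
13: 23183 = 13·1783 + 4
17: 23183 = 17·1363 + 12
19: 23183 = 19·1220 + 3
23: 23183 = 23·1007 + 22
29: 23183 = 29·799 + 12
31: 23183 = 31·747 + 26
37: 23183 = 37·626 + 21
41: 23183 = 41·565 + 18
43: 23183 = 43·539 + 6
47: 23183 = 47·493 + 12
53: 23183 = 53·437 + 22
59: 23183 = 59·392 + 55
61: 23183 = 61·380 + 3
67: 23183 = 67·346 + 1
71: 23183 = 71·326 + 37
73: 23183 = 73·317 + 42
79: 23183 = 79·293 + 36
83: 23183 = 83·279 + 26
89: 23183 = 89·260 + 43
97: 23183 = 97·239

97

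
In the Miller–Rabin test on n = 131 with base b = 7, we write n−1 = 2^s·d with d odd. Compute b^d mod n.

1

131 − 1 = 130 = 2^1 · 65, so d = 65.
7^1 ≡ 7 (mod 131)
7^2 ≡ 7^2 = 49 ≡ 49 (mod 131)
7^4 ≡ 49^2 = 2401 ≡ 43 (mod 131)
7^8 ≡ 43^2 = 1849 ≡ 15 (mod 131)
7^16 ≡ 15^2 = 225 ≡ 94 (mod 131)
7^32 ≡ 94^2 = 8836 ≡ 59 (mod 131)
7^64 ≡ 59^2 = 3481 ≡ 75 (mod 131)
65 = 64 + 1 in binary powers of 2.
So 7^65 ≡ 75 · 7 ≡ 1 (mod 131).
Since 7^d ≡ 1 (mod 131), base 7 does not prove 131 composite.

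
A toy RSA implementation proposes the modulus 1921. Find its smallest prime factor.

1921 is odd.
Digit sum 13, not divisible by 3.
Ends in 1: not divisible by 5.
7: 1921 = 7·274 + 3
11: 1921 = 11·174 + 7
13: 1921 = 13·147 + 10
17: 1921 = 17·113

17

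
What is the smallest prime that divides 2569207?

2569207 is odd.
Digit sum 31, not divisible by 3.
Ends in 7: not divisible by 5.
7: 2569207 = 7·367029 + 4
11: 2569207 = 11·233564 + 3
13: 2569207 = 13·197631 + 4
17: 2569207 = 17·151129 + 14
19: 2569207 = 19·135221 + 8
23: 2569207 = 23·111704 + 15
29: 2569207 = 29·88593 + 10
31: 2569207 = 31·82877 + 20
37: 2569207 = 37·69438 + 1
41: 2569207 = 41·62663 + 24
43: 2569207 = 43·59749

43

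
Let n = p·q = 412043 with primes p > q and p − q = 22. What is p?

653

Since p = q + 22, we have 412043 = q(q + 22), so q² + 22q − 412043 = 0.
Discriminant: 22² + 4·412043 = 484 + 1648172 = 1648656; √1648656 = 1284.
q = (−22 + 1284)/2 = 631, and p = q + 22 = 653.
Check: 631 · 653 = 412043.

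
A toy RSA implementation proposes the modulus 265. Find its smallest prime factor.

265 is odd.
Digit sum 13, not divisible by 3.
Ends in 5: divisible by 5.

5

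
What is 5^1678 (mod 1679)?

5^1 ≡ 5 (mod 1679)
5^2 ≡ 5^2 = 25 ≡ 25 (mod 1679)
5^4 ≡ 25^2 = 625 ≡ 625 (mod 1679)
5^8 ≡ 625^2 = 390625 ≡ 1097 (mod 1679)
5^16 ≡ 1097^2 = 1203409 ≡ 1245 (mod 1679)
5^32 ≡ 1245^2 = 1550025 ≡ 308 (mod 1679)
5^64 ≡ 308^2 = 94864 ≡ 840 (mod 1679)
5^128 ≡ 840^2 = 705600 ≡ 420 (mod 1679)
5^256 ≡ 420^2 = 176400 ≡ 105 (mod 1679)
5^512 ≡ 105^2 = 11025 ≡ 951 (mod 1679)
5^1024 ≡ 951^2 = 904401 ≡ 1099 (mod 1679)
1678 = 1024 + 512 + 128 + 8 + 4 + 2 in binary powers of 2.
So 5^1678 ≡ 1099 · 951 · 420 · 1097 · 625 · 25 ≡ 1618 (mod 1679).
Since 1618 ≠ 1, base 5 is a Fermat witness: 1679 is composite.

1618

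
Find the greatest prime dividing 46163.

67

46163 = 13 · 3551
3551 = 53 · 67
67 is prime.
So 46163 = 13 · 53 · 67; the largest prime factor is 67.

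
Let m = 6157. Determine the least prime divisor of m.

47

6157 is odd.
Digit sum 19, not divisible by 3.
Ends in 7: not divisible by 5.
7: 6157 = 7·879 + 4
11: 6157 = 11·559 + 8
13: 6157 = 13·473 + 8
17: 6157 = 17·362 + 3
19: 6157 = 19·324 + 1
23: 6157 = 23·267 + 16
29: 6157 = 29·212 + 9
31: 6157 = 31·198 + 19
37: 6157 = 37·166 + 15
41: 6157 = 41·150 + 7
43: 6157 = 43·143 + 8
47: 6157 = 47·131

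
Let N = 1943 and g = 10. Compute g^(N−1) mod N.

10^1 ≡ 10 (mod 1943)
10^2 ≡ 10^2 = 100 ≡ 100 (mod 1943)
10^4 ≡ 100^2 = 10000 ≡ 285 (mod 1943)
10^8 ≡ 285^2 = 81225 ≡ 1562 (mod 1943)
10^16 ≡ 1562^2 = 2439844 ≡ 1379 (mod 1943)
10^32 ≡ 1379^2 = 1901641 ≡ 1387 (mod 1943)
10^64 ≡ 1387^2 = 1923769 ≡ 199 (mod 1943)
10^128 ≡ 199^2 = 39601 ≡ 741 (mod 1943)
10^256 ≡ 741^2 = 549081 ≡ 1155 (mod 1943)
10^512 ≡ 1155^2 = 1334025 ≡ 1127 (mod 1943)
10^1024 ≡ 1127^2 = 1270129 ≡ 1350 (mod 1943)
1942 = 1024 + 512 + 256 + 128 + 16 + 4 + 2 in binary powers of 2.
So 10^1942 ≡ 1350 · 1127 · 1155 · 741 · 1379 · 285 · 100 ≡ 992 (mod 1943).
Since 992 ≠ 1, base 10 is a Fermat witness: 1943 is composite.

992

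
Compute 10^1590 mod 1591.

10^1 ≡ 10 (mod 1591)
10^2 ≡ 10^2 = 100 ≡ 100 (mod 1591)
10^4 ≡ 100^2 = 10000 ≡ 454 (mod 1591)
10^8 ≡ 454^2 = 206116 ≡ 877 (mod 1591)
10^16 ≡ 877^2 = 769129 ≡ 676 (mod 1591)
10^32 ≡ 676^2 = 456976 ≡ 359 (mod 1591)
10^64 ≡ 359^2 = 128881 ≡ 10 (mod 1591)
10^128 ≡ 10^2 = 100 ≡ 100 (mod 1591)
10^256 ≡ 100^2 = 10000 ≡ 454 (mod 1591)
10^512 ≡ 454^2 = 206116 ≡ 877 (mod 1591)
10^1024 ≡ 877^2 = 769129 ≡ 676 (mod 1591)
1590 = 1024 + 512 + 32 + 16 + 4 + 2 in binary powers of 2.
So 10^1590 ≡ 676 · 877 · 359 · 676 · 454 · 100 ≡ 704 (mod 1591).
Since 704 ≠ 1, base 10 is a Fermat witness: 1591 is composite.

704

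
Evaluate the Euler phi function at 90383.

83160

Factor: 90383 = 19 · 67 · 71.
φ(90383) = (19−1) · (67−1) · (71−1) = 18 · 66 · 70 = 83160.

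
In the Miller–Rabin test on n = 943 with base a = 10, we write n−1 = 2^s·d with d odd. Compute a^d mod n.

943 − 1 = 942 = 2^1 · 471, so d = 471.
10^1 ≡ 10 (mod 943)
10^2 ≡ 10^2 = 100 ≡ 100 (mod 943)
10^4 ≡ 100^2 = 10000 ≡ 570 (mod 943)
10^8 ≡ 570^2 = 324900 ≡ 508 (mod 943)
10^16 ≡ 508^2 = 258064 ≡ 625 (mod 943)
10^32 ≡ 625^2 = 390625 ≡ 223 (mod 943)
10^64 ≡ 223^2 = 49729 ≡ 693 (mod 943)
10^128 ≡ 693^2 = 480249 ≡ 262 (mod 943)
10^256 ≡ 262^2 = 68644 ≡ 748 (mod 943)
471 = 256 + 128 + 64 + 16 + 4 + 2 + 1 in binary powers of 2.
So 10^471 ≡ 748 · 262 · 693 · 625 · 570 · 100 · 10 ≡ 871 (mod 943).
Squaring chain: 871; never reaches −1, so base 10 is a Miller–Rabin witness that 943 is composite.

871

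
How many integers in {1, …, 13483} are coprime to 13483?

Factor: 13483 = 97 · 139.
φ(13483) = (97−1) · (139−1) = 96 · 138 = 13248.

13248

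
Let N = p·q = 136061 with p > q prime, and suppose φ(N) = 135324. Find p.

φ(n) = (p−1)(q−1) = n − (p+q) + 1, so p + q = 136061 − 135324 + 1 = 738.
p and q are the roots of t² − 738t + 136061 = 0.
Discriminant: 738² − 4·136061 = 544644 − 544244 = 400; √400 = 20.
q = (738 − 20)/2 = 359, p = (738 + 20)/2 = 379.
Check: 359 · 379 = 136061.

379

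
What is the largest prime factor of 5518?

89

5518 = 2 · 2759
2759 = 31 · 89
89 is prime.
So 5518 = 2 · 31 · 89; the largest prime factor is 89.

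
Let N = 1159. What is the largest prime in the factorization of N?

1159 = 19 · 61
61 is prime.
So 1159 = 19 · 61; the largest prime factor is 61.

61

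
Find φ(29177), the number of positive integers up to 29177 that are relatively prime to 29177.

28836

Factor: 29177 = 163 · 179.
φ(29177) = (163−1) · (179−1) = 162 · 178 = 28836.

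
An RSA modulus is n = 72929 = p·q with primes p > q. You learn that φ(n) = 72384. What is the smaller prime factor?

233

φ(n) = (p−1)(q−1) = n − (p+q) + 1, so p + q = 72929 − 72384 + 1 = 546.
p and q are the roots of t² − 546t + 72929 = 0.
Discriminant: 546² − 4·72929 = 298116 − 291716 = 6400; √6400 = 80.
q = (546 − 80)/2 = 233, p = (546 + 80)/2 = 313.
Check: 233 · 313 = 72929.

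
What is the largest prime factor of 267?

267 = 3 · 89
89 is prime.
So 267 = 3 · 89; the largest prime factor is 89.

89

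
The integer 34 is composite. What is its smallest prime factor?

34 is even: 2 divides it.

2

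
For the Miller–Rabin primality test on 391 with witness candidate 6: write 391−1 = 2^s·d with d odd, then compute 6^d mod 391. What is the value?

386

391 − 1 = 390 = 2^1 · 195, so d = 195.
6^1 ≡ 6 (mod 391)
6^2 ≡ 6^2 = 36 ≡ 36 (mod 391)
6^4 ≡ 36^2 = 1296 ≡ 123 (mod 391)
6^8 ≡ 123^2 = 15129 ≡ 271 (mod 391)
6^16 ≡ 271^2 = 73441 ≡ 324 (mod 391)
6^32 ≡ 324^2 = 104976 ≡ 188 (mod 391)
6^64 ≡ 188^2 = 35344 ≡ 154 (mod 391)
6^128 ≡ 154^2 = 23716 ≡ 256 (mod 391)
195 = 128 + 64 + 2 + 1 in binary powers of 2.
So 6^195 ≡ 256 · 154 · 36 · 6 ≡ 386 (mod 391).
Squaring chain: 386; never reaches −1, so base 6 is a Miller–Rabin witness that 391 is composite.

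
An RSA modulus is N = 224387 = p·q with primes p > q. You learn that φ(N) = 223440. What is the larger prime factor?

φ(n) = (p−1)(q−1) = n − (p+q) + 1, so p + q = 224387 − 223440 + 1 = 948.
p and q are the roots of t² − 948t + 224387 = 0.
Discriminant: 948² − 4·224387 = 898704 − 897548 = 1156; √1156 = 34.
q = (948 − 34)/2 = 457, p = (948 + 34)/2 = 491.
Check: 457 · 491 = 224387.

491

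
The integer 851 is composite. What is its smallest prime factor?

851 is odd.
Digit sum 14, not divisible by 3.
Ends in 1: not divisible by 5.
7: 851 = 7·121 + 4
11: 851 = 11·77 + 4
13: 851 = 13·65 + 6
17: 851 = 17·50 + 1
19: 851 = 19·44 + 15
23: 851 = 23·37

23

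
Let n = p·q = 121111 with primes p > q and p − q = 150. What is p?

Since p = q + 150, we have 121111 = q(q + 150), so q² + 150q − 121111 = 0.
Discriminant: 150² + 4·121111 = 22500 + 484444 = 506944; √506944 = 712.
q = (−150 + 712)/2 = 281, and p = q + 150 = 431.
Check: 281 · 431 = 121111.

431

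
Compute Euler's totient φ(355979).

Factor: 355979 = 13 · 139 · 197.
φ(355979) = (13−1) · (139−1) · (197−1) = 12 · 138 · 196 = 324576.

324576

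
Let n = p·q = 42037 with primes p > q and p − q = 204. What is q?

Since p = q + 204, we have 42037 = q(q + 204), so q² + 204q − 42037 = 0.
Discriminant: 204² + 4·42037 = 41616 + 168148 = 209764; √209764 = 458.
q = (−204 + 458)/2 = 127, and p = q + 204 = 331.
Check: 127 · 331 = 42037.

127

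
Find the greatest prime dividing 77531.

77531 = 31 · 2501
2501 = 41 · 61
61 is prime.
So 77531 = 31 · 41 · 61; the largest prime factor is 61.

61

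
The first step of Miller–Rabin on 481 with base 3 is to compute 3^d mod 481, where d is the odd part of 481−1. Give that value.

481 − 1 = 480 = 2^5 · 15, so d = 15.
3^1 ≡ 3 (mod 481)
3^2 ≡ 3^2 = 9 ≡ 9 (mod 481)
3^4 ≡ 9^2 = 81 ≡ 81 (mod 481)
3^8 ≡ 81^2 = 6561 ≡ 308 (mod 481)
15 = 8 + 4 + 2 + 1 in binary powers of 2.
So 3^15 ≡ 308 · 81 · 9 · 3 ≡ 196 (mod 481).
Squaring chain: 196 → 417 → 248 → 417 → 248; never reaches −1, so base 3 is a Miller–Rabin witness that 481 is composite.

196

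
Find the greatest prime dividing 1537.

53

1537 = 29 · 53
53 is prime.
So 1537 = 29 · 53; the largest prime factor is 53.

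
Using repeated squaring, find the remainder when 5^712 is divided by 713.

5^1 ≡ 5 (mod 713)
5^2 ≡ 5^2 = 25 ≡ 25 (mod 713)
5^4 ≡ 25^2 = 625 ≡ 625 (mod 713)
5^8 ≡ 625^2 = 390625 ≡ 614 (mod 713)
5^16 ≡ 614^2 = 376996 ≡ 532 (mod 713)
5^32 ≡ 532^2 = 283024 ≡ 676 (mod 713)
5^64 ≡ 676^2 = 456976 ≡ 656 (mod 713)
5^128 ≡ 656^2 = 430336 ≡ 397 (mod 713)
5^256 ≡ 397^2 = 157609 ≡ 36 (mod 713)
5^512 ≡ 36^2 = 1296 ≡ 583 (mod 713)
712 = 512 + 128 + 64 + 8 in binary powers of 2.
So 5^712 ≡ 583 · 397 · 656 · 614 ≡ 315 (mod 713).
Since 315 ≠ 1, base 5 is a Fermat witness: 713 is composite.

315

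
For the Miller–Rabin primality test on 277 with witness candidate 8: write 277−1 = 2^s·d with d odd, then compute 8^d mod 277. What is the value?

217

277 − 1 = 276 = 2^2 · 69, so d = 69.
8^1 ≡ 8 (mod 277)
8^2 ≡ 8^2 = 64 ≡ 64 (mod 277)
8^4 ≡ 64^2 = 4096 ≡ 218 (mod 277)
8^8 ≡ 218^2 = 47524 ≡ 157 (mod 277)
8^16 ≡ 157^2 = 24649 ≡ 273 (mod 277)
8^32 ≡ 273^2 = 74529 ≡ 16 (mod 277)
8^64 ≡ 16^2 = 256 ≡ 256 (mod 277)
69 = 64 + 4 + 1 in binary powers of 2.
So 8^69 ≡ 256 · 218 · 8 ≡ 217 (mod 277).
Squaring chain: 217 → 276; reaches −1, so base 8 does not prove 277 composite.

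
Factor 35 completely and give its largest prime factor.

35 = 5 · 7
7 is prime.
So 35 = 5 · 7; the largest prime factor is 7.

7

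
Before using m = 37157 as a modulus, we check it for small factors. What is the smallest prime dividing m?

73

37157 is odd.
Digit sum 23, not divisible by 3.
Ends in 7: not divisible by 5.
7: 37157 = 7·5308 + 1
11: 37157 = 11·3377 + 10
13: 37157 = 13·2858 + 3
17: 37157 = 17·2185 + 12
19: 37157 = 19·1955 + 12
23: 37157 = 23·1615 + 12
29: 37157 = 29·1281 + 8
31: 37157 = 31·1198 + 19
37: 37157 = 37·1004 + 9
41: 37157 = 41·906 + 11
43: 37157 = 43·864 + 5
47: 37157 = 47·790 + 27
53: 37157 = 53·701 + 4
59: 37157 = 59·629 + 46
61: 37157 = 61·609 + 8
67: 37157 = 67·554 + 39
71: 37157 = 71·523 + 24
73: 37157 = 73·509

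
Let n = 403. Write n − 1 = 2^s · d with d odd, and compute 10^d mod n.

403 − 1 = 402 = 2^1 · 201, so d = 201.
10^1 ≡ 10 (mod 403)
10^2 ≡ 10^2 = 100 ≡ 100 (mod 403)
10^4 ≡ 100^2 = 10000 ≡ 328 (mod 403)
10^8 ≡ 328^2 = 107584 ≡ 386 (mod 403)
10^16 ≡ 386^2 = 148996 ≡ 289 (mod 403)
10^32 ≡ 289^2 = 83521 ≡ 100 (mod 403)
10^64 ≡ 100^2 = 10000 ≡ 328 (mod 403)
10^128 ≡ 328^2 = 107584 ≡ 386 (mod 403)
201 = 128 + 64 + 8 + 1 in binary powers of 2.
So 10^201 ≡ 386 · 328 · 386 · 10 ≡ 64 (mod 403).
Squaring chain: 64; never reaches −1, so base 10 is a Miller–Rabin witness that 403 is composite.

64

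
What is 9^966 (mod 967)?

1

9^1 ≡ 9 (mod 967)
9^2 ≡ 9^2 = 81 ≡ 81 (mod 967)
9^4 ≡ 81^2 = 6561 ≡ 759 (mod 967)
9^8 ≡ 759^2 = 576081 ≡ 716 (mod 967)
9^16 ≡ 716^2 = 512656 ≡ 146 (mod 967)
9^32 ≡ 146^2 = 21316 ≡ 42 (mod 967)
9^64 ≡ 42^2 = 1764 ≡ 797 (mod 967)
9^128 ≡ 797^2 = 635209 ≡ 857 (mod 967)
9^256 ≡ 857^2 = 734449 ≡ 496 (mod 967)
9^512 ≡ 496^2 = 246016 ≡ 398 (mod 967)
966 = 512 + 256 + 128 + 64 + 4 + 2 in binary powers of 2.
So 9^966 ≡ 398 · 496 · 857 · 797 · 759 · 81 ≡ 1 (mod 967).
Since the result is 1, base 9 gives no evidence that 967 is composite.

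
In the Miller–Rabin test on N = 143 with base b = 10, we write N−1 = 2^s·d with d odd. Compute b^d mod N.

143 − 1 = 142 = 2^1 · 71, so d = 71.
10^1 ≡ 10 (mod 143)
10^2 ≡ 10^2 = 100 ≡ 100 (mod 143)
10^4 ≡ 100^2 = 10000 ≡ 133 (mod 143)
10^8 ≡ 133^2 = 17689 ≡ 100 (mod 143)
10^16 ≡ 100^2 = 10000 ≡ 133 (mod 143)
10^32 ≡ 133^2 = 17689 ≡ 100 (mod 143)
10^64 ≡ 100^2 = 10000 ≡ 133 (mod 143)
71 = 64 + 4 + 2 + 1 in binary powers of 2.
So 10^71 ≡ 133 · 133 · 100 · 10 ≡ 43 (mod 143).
Squaring chain: 43; never reaches −1, so base 10 is a Miller–Rabin witness that 143 is composite.

43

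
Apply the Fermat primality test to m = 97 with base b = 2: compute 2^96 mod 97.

2^1 ≡ 2 (mod 97)
2^2 ≡ 2^2 = 4 ≡ 4 (mod 97)
2^4 ≡ 4^2 = 16 ≡ 16 (mod 97)
2^8 ≡ 16^2 = 256 ≡ 62 (mod 97)
2^16 ≡ 62^2 = 3844 ≡ 61 (mod 97)
2^32 ≡ 61^2 = 3721 ≡ 35 (mod 97)
2^64 ≡ 35^2 = 1225 ≡ 61 (mod 97)
96 = 64 + 32 in binary powers of 2.
So 2^96 ≡ 61 · 35 ≡ 1 (mod 97).
Since the result is 1, base 2 gives no evidence that 97 is composite.

1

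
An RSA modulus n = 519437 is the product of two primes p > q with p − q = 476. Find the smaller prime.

Since p = q + 476, we have 519437 = q(q + 476), so q² + 476q − 519437 = 0.
Discriminant: 476² + 4·519437 = 226576 + 2077748 = 2304324; √2304324 = 1518.
q = (−476 + 1518)/2 = 521, and p = q + 476 = 997.
Check: 521 · 997 = 519437.

521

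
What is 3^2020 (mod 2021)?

253

3^1 ≡ 3 (mod 2021)
3^2 ≡ 3^2 = 9 ≡ 9 (mod 2021)
3^4 ≡ 9^2 = 81 ≡ 81 (mod 2021)
3^8 ≡ 81^2 = 6561 ≡ 498 (mod 2021)
3^16 ≡ 498^2 = 248004 ≡ 1442 (mod 2021)
3^32 ≡ 1442^2 = 2079364 ≡ 1776 (mod 2021)
3^64 ≡ 1776^2 = 3154176 ≡ 1416 (mod 2021)
3^128 ≡ 1416^2 = 2005056 ≡ 224 (mod 2021)
3^256 ≡ 224^2 = 50176 ≡ 1672 (mod 2021)
3^512 ≡ 1672^2 = 2795584 ≡ 541 (mod 2021)
3^1024 ≡ 541^2 = 292681 ≡ 1657 (mod 2021)
2020 = 1024 + 512 + 256 + 128 + 64 + 32 + 4 in binary powers of 2.
So 3^2020 ≡ 1657 · 541 · 1672 · 224 · 1416 · 1776 · 81 ≡ 253 (mod 2021).
Since 253 ≠ 1, base 3 is a Fermat witness: 2021 is composite.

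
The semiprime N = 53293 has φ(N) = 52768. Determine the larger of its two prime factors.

389

φ(n) = (p−1)(q−1) = n − (p+q) + 1, so p + q = 53293 − 52768 + 1 = 526.
p and q are the roots of t² − 526t + 53293 = 0.
Discriminant: 526² − 4·53293 = 276676 − 213172 = 63504; √63504 = 252.
q = (526 − 252)/2 = 137, p = (526 + 252)/2 = 389.
Check: 137 · 389 = 53293.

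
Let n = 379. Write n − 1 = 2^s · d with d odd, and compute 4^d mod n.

1

379 − 1 = 378 = 2^1 · 189, so d = 189.
4^1 ≡ 4 (mod 379)
4^2 ≡ 4^2 = 16 ≡ 16 (mod 379)
4^4 ≡ 16^2 = 256 ≡ 256 (mod 379)
4^8 ≡ 256^2 = 65536 ≡ 348 (mod 379)
4^16 ≡ 348^2 = 121104 ≡ 203 (mod 379)
4^32 ≡ 203^2 = 41209 ≡ 277 (mod 379)
4^64 ≡ 277^2 = 76729 ≡ 171 (mod 379)
4^128 ≡ 171^2 = 29241 ≡ 58 (mod 379)
189 = 128 + 32 + 16 + 8 + 4 + 1 in binary powers of 2.
So 4^189 ≡ 58 · 277 · 203 · 348 · 256 · 4 ≡ 1 (mod 379).
Since 4^d ≡ 1 (mod 379), base 4 does not prove 379 composite.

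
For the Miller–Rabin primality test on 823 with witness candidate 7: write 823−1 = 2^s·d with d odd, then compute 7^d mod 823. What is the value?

823 − 1 = 822 = 2^1 · 411, so d = 411.
7^1 ≡ 7 (mod 823)
7^2 ≡ 7^2 = 49 ≡ 49 (mod 823)
7^4 ≡ 49^2 = 2401 ≡ 755 (mod 823)
7^8 ≡ 755^2 = 570025 ≡ 509 (mod 823)
7^16 ≡ 509^2 = 259081 ≡ 659 (mod 823)
7^32 ≡ 659^2 = 434281 ≡ 560 (mod 823)
7^64 ≡ 560^2 = 313600 ≡ 37 (mod 823)
7^128 ≡ 37^2 = 1369 ≡ 546 (mod 823)
7^256 ≡ 546^2 = 298116 ≡ 190 (mod 823)
411 = 256 + 128 + 16 + 8 + 2 + 1 in binary powers of 2.
So 7^411 ≡ 190 · 546 · 659 · 509 · 49 · 7 ≡ 822 (mod 823).
Since 7^d ≡ 822 (mod 823), base 7 does not prove 823 composite.

822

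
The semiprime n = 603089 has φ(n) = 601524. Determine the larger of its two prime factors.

φ(n) = (p−1)(q−1) = n − (p+q) + 1, so p + q = 603089 − 601524 + 1 = 1566.
p and q are the roots of t² − 1566t + 603089 = 0.
Discriminant: 1566² − 4·603089 = 2452356 − 2412356 = 40000; √40000 = 200.
q = (1566 − 200)/2 = 683, p = (1566 + 200)/2 = 883.
Check: 683 · 883 = 603089.

883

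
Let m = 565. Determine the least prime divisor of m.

5

565 is odd.
Digit sum 16, not divisible by 3.
Ends in 5: divisible by 5.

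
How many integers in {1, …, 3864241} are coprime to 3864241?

Factor: 3864241 = 151 · 157 · 163.
φ(3864241) = (151−1) · (157−1) · (163−1) = 150 · 156 · 162 = 3790800.

3790800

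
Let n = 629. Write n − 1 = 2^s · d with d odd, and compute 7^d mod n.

329

629 − 1 = 628 = 2^2 · 157, so d = 157.
7^1 ≡ 7 (mod 629)
7^2 ≡ 7^2 = 49 ≡ 49 (mod 629)
7^4 ≡ 49^2 = 2401 ≡ 514 (mod 629)
7^8 ≡ 514^2 = 264196 ≡ 16 (mod 629)
7^16 ≡ 16^2 = 256 ≡ 256 (mod 629)
7^32 ≡ 256^2 = 65536 ≡ 120 (mod 629)
7^64 ≡ 120^2 = 14400 ≡ 562 (mod 629)
7^128 ≡ 562^2 = 315844 ≡ 86 (mod 629)
157 = 128 + 16 + 8 + 4 + 1 in binary powers of 2.
So 7^157 ≡ 86 · 256 · 16 · 514 · 7 ≡ 329 (mod 629).
Squaring chain: 329 → 53; never reaches −1, so base 7 is a Miller–Rabin witness that 629 is composite.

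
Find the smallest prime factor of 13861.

83

13861 is odd.
Digit sum 19, not divisible by 3.
Ends in 1: not divisible by 5.
7: 13861 = 7·1980 + 1
11: 13861 = 11·1260 + 1
13: 13861 = 13·1066 + 3
17: 13861 = 17·815 + 6
19: 13861 = 19·729 + 10
23: 13861 = 23·602 + 15
29: 13861 = 29·477 + 28
31: 13861 = 31·447 + 4
37: 13861 = 37·374 + 23
41: 13861 = 41·338 + 3
43: 13861 = 43·322 + 15
47: 13861 = 47·294 + 43
53: 13861 = 53·261 + 28
59: 13861 = 59·234 + 55
61: 13861 = 61·227 + 14
67: 13861 = 67·206 + 59
71: 13861 = 71·195 + 16
73: 13861 = 73·189 + 64
79: 13861 = 79·175 + 36
83: 13861 = 83·167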